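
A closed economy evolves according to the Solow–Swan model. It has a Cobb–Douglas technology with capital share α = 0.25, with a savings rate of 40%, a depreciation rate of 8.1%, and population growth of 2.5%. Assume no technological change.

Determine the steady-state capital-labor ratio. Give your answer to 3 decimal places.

k* = 5.875

At the steady state, Δk = 0, so s·k^α = (n + δ)·k.
Rearranging, k^(1−α) = s / (n + δ).
k^0.75 = 0.40 / (0.025 + 0.081) = 0.40 / 0.106 = 3.7736
k* = 3.7736^(1/0.75) ≈ 5.8750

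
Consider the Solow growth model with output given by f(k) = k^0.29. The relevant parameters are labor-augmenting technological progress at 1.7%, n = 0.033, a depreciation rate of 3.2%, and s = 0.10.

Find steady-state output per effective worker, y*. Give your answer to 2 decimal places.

y* ≈ 1.08

Steady state requires s·f(k) = (n + g + δ)·k, i.e. s·k^α = (n + g + δ)·k.
Dividing both sides by k: k^(1−α) = s / (n + g + δ).
k^0.71 = 0.10 / (0.033 + 0.017 + 0.032) = 0.10 / 0.082 = 1.2195
k* = 1.2195^(1/0.71) ≈ 1.3225
y* = (k*)^α = 1.3225^0.29 ≈ 1.0844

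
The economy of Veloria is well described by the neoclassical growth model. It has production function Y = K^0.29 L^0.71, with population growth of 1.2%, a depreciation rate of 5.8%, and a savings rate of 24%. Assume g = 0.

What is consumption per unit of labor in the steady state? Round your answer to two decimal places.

c* = 1.26

In steady state, investment equals break-even investment: s·k^α = (n + δ)·k.
Dividing both sides by k: k^(1−α) = s / (n + δ).
k^0.71 = 0.24 / (0.012 + 0.058) = 0.24 / 0.070 = 3.4286
k* = 3.4286^(1/0.71) ≈ 5.6713
y* = (k*)^α = 5.6713^0.29 ≈ 1.6541
c* = (1 − s)·y* = (1 − 0.24) × 1.6541 ≈ 1.2571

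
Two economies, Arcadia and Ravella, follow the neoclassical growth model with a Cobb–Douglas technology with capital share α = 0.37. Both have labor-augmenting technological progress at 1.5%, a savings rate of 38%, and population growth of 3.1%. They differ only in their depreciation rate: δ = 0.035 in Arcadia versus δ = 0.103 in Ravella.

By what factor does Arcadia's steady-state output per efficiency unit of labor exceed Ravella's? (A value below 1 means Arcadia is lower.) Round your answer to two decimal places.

Steady-state y* = [s/(n + g + δ)]^(α/(1−α)), so the ratio is [ (s_A/(n + g + δ)_A) / (s_R/(n + g + δ)_R) ]^0.5873.
s_A/(n + g + δ)_A = 0.38/0.081 = 4.6914; s_R/(n + g + δ)_R = 0.38/0.149 = 2.5503.
Ratio = (4.6914/2.5503)^0.5873 = 1.8395^0.5873 ≈ 1.4304

ratio ≈ 1.43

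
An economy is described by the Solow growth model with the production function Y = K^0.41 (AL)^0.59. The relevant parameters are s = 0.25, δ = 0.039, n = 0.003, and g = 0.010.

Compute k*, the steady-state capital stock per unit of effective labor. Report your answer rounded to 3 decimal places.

At the steady state, Δk = 0, so s·k^α = (n + g + δ)·k.
Rearranging, k^(1−α) = s / (n + g + δ).
k^0.59 = 0.25 / (0.003 + 0.010 + 0.039) = 0.25 / 0.052 = 4.8077
k* = 4.8077^(1/0.59) ≈ 14.3161

k* ≈ 14.316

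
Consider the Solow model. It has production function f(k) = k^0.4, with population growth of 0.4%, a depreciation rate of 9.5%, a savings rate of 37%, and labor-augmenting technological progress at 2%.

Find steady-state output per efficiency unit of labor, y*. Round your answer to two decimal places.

At the steady state, Δk = 0, so s·k^α = (n + g + δ)·k.
Rearranging, k^(1−α) = s / (n + g + δ).
k^0.6 = 0.37 / (0.004 + 0.020 + 0.095) = 0.37 / 0.119 = 3.1092
k* = 3.1092^(1/0.6) ≈ 6.6234
y* = (k*)^α = 6.6234^0.4 ≈ 2.1303

y* ≈ 2.13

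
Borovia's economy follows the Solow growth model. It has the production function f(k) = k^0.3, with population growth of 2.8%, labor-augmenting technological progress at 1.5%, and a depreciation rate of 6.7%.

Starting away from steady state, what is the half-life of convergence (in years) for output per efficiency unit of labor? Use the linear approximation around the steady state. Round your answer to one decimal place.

about 9.0 years

Near the steady state the convergence rate is λ = (1 − α)(n + g + δ).
λ = (1 − 0.3) × 0.110 = 0.7 × 0.110 = 0.0770
Half-life = ln 2 / λ = 0.6931 / 0.0770 ≈ 9.00 years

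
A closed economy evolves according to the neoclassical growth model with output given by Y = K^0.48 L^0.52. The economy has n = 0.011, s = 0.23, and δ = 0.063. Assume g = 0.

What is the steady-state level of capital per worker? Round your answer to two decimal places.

k* = 8.85

In steady state, investment equals break-even investment: s·k^α = (n + δ)·k.
Dividing both sides by k: k^(1−α) = s / (n + δ).
k^0.52 = 0.23 / (0.011 + 0.063) = 0.23 / 0.074 = 3.1081
k* = 3.1081^(1/0.52) ≈ 8.8533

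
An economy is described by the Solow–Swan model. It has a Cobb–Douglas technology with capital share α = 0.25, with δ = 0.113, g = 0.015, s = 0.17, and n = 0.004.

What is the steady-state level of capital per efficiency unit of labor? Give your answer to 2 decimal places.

k* ≈ 1.40

In steady state, investment equals break-even investment: s·k^α = (n + g + δ)·k.
Rearranging, k^(1−α) = s / (n + g + δ).
k^0.75 = 0.17 / (0.004 + 0.015 + 0.113) = 0.17 / 0.132 = 1.2879
k* = 1.2879^(1/0.75) ≈ 1.4012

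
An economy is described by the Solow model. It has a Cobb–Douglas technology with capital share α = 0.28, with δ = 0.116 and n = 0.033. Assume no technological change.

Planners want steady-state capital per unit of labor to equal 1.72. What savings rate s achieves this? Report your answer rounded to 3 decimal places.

In steady state, investment equals break-even investment: s·k^α = (n + δ)·k.
So s / (n + δ) = (k*)^(1−α) = 1.72^0.72 = 1.4777.
Therefore s = 1.4777 × (n + δ) = 1.4777 × 0.149 = 0.2202.

s ≈ 0.220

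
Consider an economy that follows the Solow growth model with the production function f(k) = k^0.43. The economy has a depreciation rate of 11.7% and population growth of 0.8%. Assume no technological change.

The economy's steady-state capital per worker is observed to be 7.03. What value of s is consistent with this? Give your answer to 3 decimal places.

s ≈ 0.380

Steady state requires s·f(k) = (n + δ)·k, i.e. s·k^α = (n + δ)·k.
So s / (n + δ) = (k*)^(1−α) = 7.03^0.57 = 3.0392.
Therefore s = 3.0392 × (n + δ) = 3.0392 × 0.125 = 0.3799.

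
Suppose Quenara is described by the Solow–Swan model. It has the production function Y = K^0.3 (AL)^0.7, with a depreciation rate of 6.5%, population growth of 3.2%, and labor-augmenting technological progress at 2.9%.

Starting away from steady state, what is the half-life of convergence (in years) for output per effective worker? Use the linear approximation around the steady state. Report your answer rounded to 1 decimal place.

Near the steady state the convergence rate is λ = (1 − α)(n + g + δ).
λ = (1 − 0.3) × 0.126 = 0.7 × 0.126 = 0.0882
Half-life = ln 2 / λ = 0.6931 / 0.0882 ≈ 7.86 years

about 7.9 years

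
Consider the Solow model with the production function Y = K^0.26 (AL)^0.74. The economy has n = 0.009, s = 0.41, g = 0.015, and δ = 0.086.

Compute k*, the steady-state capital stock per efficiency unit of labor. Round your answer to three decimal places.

k* ≈ 5.918

Steady state requires s·f(k) = (n + g + δ)·k, i.e. s·k^α = (n + g + δ)·k.
Rearranging, k^(1−α) = s / (n + g + δ).
k^0.74 = 0.41 / (0.009 + 0.015 + 0.086) = 0.41 / 0.110 = 3.7273
k* = 3.7273^(1/0.74) ≈ 5.9177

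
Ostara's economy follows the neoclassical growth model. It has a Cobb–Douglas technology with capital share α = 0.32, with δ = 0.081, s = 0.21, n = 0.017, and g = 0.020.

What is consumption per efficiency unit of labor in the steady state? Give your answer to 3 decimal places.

c* ≈ 1.036

At the steady state, Δk = 0, so s·k^α = (n + g + δ)·k.
Rearranging, k^(1−α) = s / (n + g + δ).
k^0.68 = 0.21 / (0.017 + 0.020 + 0.081) = 0.21 / 0.118 = 1.7797
k* = 1.7797^(1/0.68) ≈ 2.3343
y* = (k*)^α = 2.3343^0.32 ≈ 1.3116
c* = (1 − s)·y* = (1 − 0.21) × 1.3116 ≈ 1.0362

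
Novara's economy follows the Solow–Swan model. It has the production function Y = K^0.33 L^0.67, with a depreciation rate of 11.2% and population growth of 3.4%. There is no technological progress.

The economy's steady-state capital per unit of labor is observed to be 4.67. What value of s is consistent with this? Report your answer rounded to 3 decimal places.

In steady state, investment equals break-even investment: s·k^α = (n + δ)·k.
So s / (n + δ) = (k*)^(1−α) = 4.67^0.67 = 2.8083.
Therefore s = 2.8083 × (n + δ) = 2.8083 × 0.146 = 0.4100.

s ≈ 0.410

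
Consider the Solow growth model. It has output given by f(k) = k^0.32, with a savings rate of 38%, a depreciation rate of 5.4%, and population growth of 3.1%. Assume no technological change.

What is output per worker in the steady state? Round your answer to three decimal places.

Steady state requires s·f(k) = (n + δ)·k, i.e. s·k^α = (n + δ)·k.
Rearranging, k^(1−α) = s / (n + δ).
k^0.68 = 0.38 / (0.031 + 0.054) = 0.38 / 0.085 = 4.4706
k* = 4.4706^(1/0.68) ≈ 9.0452
y* = (k*)^α = 9.0452^0.32 ≈ 2.0233

y* ≈ 2.023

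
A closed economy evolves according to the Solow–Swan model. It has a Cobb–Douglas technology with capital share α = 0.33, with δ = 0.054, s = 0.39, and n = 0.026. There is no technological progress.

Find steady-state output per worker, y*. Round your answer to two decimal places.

y* ≈ 2.18

In steady state, investment equals break-even investment: s·k^α = (n + δ)·k.
Dividing both sides by k: k^(1−α) = s / (n + δ).
k^0.67 = 0.39 / (0.026 + 0.054) = 0.39 / 0.080 = 4.8750
k* = 4.8750^(1/0.67) ≈ 10.6372
y* = (k*)^α = 10.6372^0.33 ≈ 2.1820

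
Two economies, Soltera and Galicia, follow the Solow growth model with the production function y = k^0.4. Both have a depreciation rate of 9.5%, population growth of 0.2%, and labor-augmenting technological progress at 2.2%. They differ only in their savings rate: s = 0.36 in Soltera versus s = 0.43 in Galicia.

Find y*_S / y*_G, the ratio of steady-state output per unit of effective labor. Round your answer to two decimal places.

ratio ≈ 0.89

Steady-state y* = [s/(n + g + δ)]^(α/(1−α)), so the ratio is [ (s_S/(n + g + δ)_S) / (s_G/(n + g + δ)_G) ]^0.6667.
s_S/(n + g + δ)_S = 0.36/0.119 = 3.0252; s_G/(n + g + δ)_G = 0.43/0.119 = 3.6134.
Ratio = (3.0252/3.6134)^0.6667 = 0.8372^0.6667 ≈ 0.8883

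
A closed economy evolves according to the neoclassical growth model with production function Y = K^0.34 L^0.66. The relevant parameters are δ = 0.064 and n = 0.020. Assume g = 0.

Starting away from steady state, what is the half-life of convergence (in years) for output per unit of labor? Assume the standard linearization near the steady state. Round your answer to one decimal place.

Near the steady state the convergence rate is λ = (1 − α)(n + δ).
λ = (1 − 0.34) × 0.084 = 0.66 × 0.084 = 0.05544
Half-life = ln 2 / λ = 0.6931 / 0.05544 ≈ 12.50 years

half-life ≈ 12.5 years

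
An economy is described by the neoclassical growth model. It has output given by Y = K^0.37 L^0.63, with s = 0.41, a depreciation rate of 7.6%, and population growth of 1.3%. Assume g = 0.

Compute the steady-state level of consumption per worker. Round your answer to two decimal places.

c* ≈ 1.45

At the steady state, Δk = 0, so s·k^α = (n + δ)·k.
Rearranging, k^(1−α) = s / (n + δ).
k^0.63 = 0.41 / (0.013 + 0.076) = 0.41 / 0.089 = 4.6067
k* = 4.6067^(1/0.63) ≈ 11.2980
y* = (k*)^α = 11.2980^0.37 ≈ 2.4525
c* = (1 − s)·y* = (1 − 0.41) × 2.4525 ≈ 1.4470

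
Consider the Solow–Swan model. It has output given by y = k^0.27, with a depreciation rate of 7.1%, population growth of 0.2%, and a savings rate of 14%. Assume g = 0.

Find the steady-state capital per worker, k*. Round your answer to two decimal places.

Steady state requires s·f(k) = (n + δ)·k, i.e. s·k^α = (n + δ)·k.
Rearranging, k^(1−α) = s / (n + δ).
k^0.73 = 0.14 / (0.002 + 0.071) = 0.14 / 0.073 = 1.9178
k* = 1.9178^(1/0.73) ≈ 2.4401

k* ≈ 2.44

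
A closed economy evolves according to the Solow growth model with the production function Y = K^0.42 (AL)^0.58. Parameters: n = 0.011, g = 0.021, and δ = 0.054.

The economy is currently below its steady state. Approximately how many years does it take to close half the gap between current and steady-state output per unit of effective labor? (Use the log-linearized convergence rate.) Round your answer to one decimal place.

t_½ ≈ 13.9 years

Near the steady state the convergence rate is λ = (1 − α)(n + g + δ).
λ = (1 − 0.42) × 0.086 = 0.58 × 0.086 = 0.04988
Half-life = ln 2 / λ = 0.6931 / 0.04988 ≈ 13.90 years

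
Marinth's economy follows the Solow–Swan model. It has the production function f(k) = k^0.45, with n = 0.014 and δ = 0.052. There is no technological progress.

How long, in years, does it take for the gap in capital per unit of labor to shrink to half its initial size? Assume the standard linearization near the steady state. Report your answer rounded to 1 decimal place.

half-life ≈ 19.1 years

Near the steady state the convergence rate is λ = (1 − α)(n + δ).
λ = (1 − 0.45) × 0.066 = 0.55 × 0.066 = 0.0363
Half-life = ln 2 / λ = 0.6931 / 0.0363 ≈ 19.09 years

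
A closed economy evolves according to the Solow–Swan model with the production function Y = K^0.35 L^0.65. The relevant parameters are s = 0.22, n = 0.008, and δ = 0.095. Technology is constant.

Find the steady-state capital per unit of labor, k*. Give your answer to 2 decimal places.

k* ≈ 3.21

Steady state requires s·f(k) = (n + δ)·k, i.e. s·k^α = (n + δ)·k.
Dividing both sides by k: k^(1−α) = s / (n + δ).
k^0.65 = 0.22 / (0.008 + 0.095) = 0.22 / 0.103 = 2.1359
k* = 2.1359^(1/0.65) ≈ 3.2140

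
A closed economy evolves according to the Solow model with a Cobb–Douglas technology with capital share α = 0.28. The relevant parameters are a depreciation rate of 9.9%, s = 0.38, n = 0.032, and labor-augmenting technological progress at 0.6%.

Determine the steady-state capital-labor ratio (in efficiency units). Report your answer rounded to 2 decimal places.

In steady state, investment equals break-even investment: s·k^α = (n + g + δ)·k.
Rearranging, k^(1−α) = s / (n + g + δ).
k^0.72 = 0.38 / (0.032 + 0.006 + 0.099) = 0.38 / 0.137 = 2.7737
k* = 2.7737^(1/0.72) ≈ 4.1244

k* ≈ 4.12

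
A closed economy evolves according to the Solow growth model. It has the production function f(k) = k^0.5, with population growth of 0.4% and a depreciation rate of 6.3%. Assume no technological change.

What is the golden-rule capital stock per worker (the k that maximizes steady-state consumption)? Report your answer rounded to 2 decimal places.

k_gold ≈ 55.69

The golden rule sets f'(k) = n + δ, i.e. α·k^(α−1) = n + δ.
So k^(1−α) = α / (n + δ) = 0.5 / 0.067 = 7.4627.
k_gold = 7.4627^(1/0.5) ≈ 55.6919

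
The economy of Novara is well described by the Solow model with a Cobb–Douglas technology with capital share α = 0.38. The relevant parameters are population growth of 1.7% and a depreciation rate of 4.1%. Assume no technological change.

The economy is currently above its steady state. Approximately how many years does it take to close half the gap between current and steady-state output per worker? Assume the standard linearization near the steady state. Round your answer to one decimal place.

Near the steady state the convergence rate is λ = (1 − α)(n + δ).
λ = (1 − 0.38) × 0.058 = 0.62 × 0.058 = 0.03596
Half-life = ln 2 / λ = 0.6931 / 0.03596 ≈ 19.27 years

t_½ ≈ 19.3 years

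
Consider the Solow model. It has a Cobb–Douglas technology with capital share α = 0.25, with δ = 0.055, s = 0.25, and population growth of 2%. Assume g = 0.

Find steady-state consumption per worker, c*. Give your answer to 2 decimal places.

In steady state, investment equals break-even investment: s·k^α = (n + δ)·k.
Rearranging, k^(1−α) = s / (n + δ).
k^0.75 = 0.25 / (0.020 + 0.055) = 0.25 / 0.075 = 3.3333
k* = 3.3333^(1/0.75) ≈ 4.9793
y* = (k*)^α = 4.9793^0.25 ≈ 1.4938
c* = (1 − s)·y* = (1 − 0.25) × 1.4938 ≈ 1.1204

c* = 1.12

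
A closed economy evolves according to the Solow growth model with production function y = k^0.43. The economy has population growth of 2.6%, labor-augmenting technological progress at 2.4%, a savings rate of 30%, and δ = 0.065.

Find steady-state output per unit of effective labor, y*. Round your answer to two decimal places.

In steady state, investment equals break-even investment: s·k^α = (n + g + δ)·k.
Rearranging, k^(1−α) = s / (n + g + δ).
k^0.57 = 0.30 / (0.026 + 0.024 + 0.065) = 0.30 / 0.115 = 2.6087
k* = 2.6087^(1/0.57) ≈ 5.3774
y* = (k*)^α = 5.3774^0.43 ≈ 2.0613

y* = 2.06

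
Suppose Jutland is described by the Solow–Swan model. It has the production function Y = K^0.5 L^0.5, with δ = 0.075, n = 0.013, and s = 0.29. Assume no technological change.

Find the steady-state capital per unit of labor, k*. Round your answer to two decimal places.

Steady state requires s·f(k) = (n + δ)·k, i.e. s·k^α = (n + δ)·k.
Dividing both sides by k: k^(1−α) = s / (n + δ).
k^0.5 = 0.29 / (0.013 + 0.075) = 0.29 / 0.088 = 3.2955
k* = 3.2955^(1/0.5) ≈ 10.8603

k* ≈ 10.86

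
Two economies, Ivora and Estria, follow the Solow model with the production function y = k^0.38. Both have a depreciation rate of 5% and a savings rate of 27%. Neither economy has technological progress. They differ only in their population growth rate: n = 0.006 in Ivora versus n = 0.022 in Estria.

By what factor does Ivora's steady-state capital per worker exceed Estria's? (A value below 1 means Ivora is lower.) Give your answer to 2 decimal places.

Steady-state k* = [s/(n + δ)]^(1/(1−α)), so the ratio is [ (s_I/(n + δ)_I) / (s_E/(n + δ)_E) ]^1.6129.
s_I/(n + δ)_I = 0.27/0.056 = 4.8214; s_E/(n + δ)_E = 0.27/0.072 = 3.7500.
Ratio = (4.8214/3.7500)^1.6129 = 1.2857^1.6129 ≈ 1.4998

k*_I / k*_E ≈ 1.50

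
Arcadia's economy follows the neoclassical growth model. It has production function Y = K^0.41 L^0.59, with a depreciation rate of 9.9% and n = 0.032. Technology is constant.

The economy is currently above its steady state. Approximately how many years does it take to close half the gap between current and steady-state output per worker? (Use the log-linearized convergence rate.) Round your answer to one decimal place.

t_½ ≈ 9.0 years

Near the steady state the convergence rate is λ = (1 − α)(n + δ).
λ = (1 − 0.41) × 0.131 = 0.59 × 0.131 = 0.07729
Half-life = ln 2 / λ = 0.6931 / 0.07729 ≈ 8.97 years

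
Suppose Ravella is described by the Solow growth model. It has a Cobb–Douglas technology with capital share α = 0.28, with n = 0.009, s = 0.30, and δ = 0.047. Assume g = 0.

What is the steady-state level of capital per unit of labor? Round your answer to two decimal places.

k* = 10.29

Steady state requires s·f(k) = (n + δ)·k, i.e. s·k^α = (n + δ)·k.
Rearranging, k^(1−α) = s / (n + δ).
k^0.72 = 0.30 / (0.009 + 0.047) = 0.30 / 0.056 = 5.3571
k* = 5.3571^(1/0.72) ≈ 10.2897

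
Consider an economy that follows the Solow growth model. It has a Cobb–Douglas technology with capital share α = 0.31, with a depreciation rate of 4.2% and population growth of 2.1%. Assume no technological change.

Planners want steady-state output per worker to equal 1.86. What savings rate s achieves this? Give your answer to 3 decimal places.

In steady state, investment equals break-even investment: s·k^α = (n + δ)·k.
Since y* = [s/(n + δ)]^(α/(1−α)), we have s/(n + δ) = (y*)^((1−α)/α) = 1.86^2.2258 = 3.9800.
Therefore s = 3.9800 × (n + δ) = 3.9800 × 0.063 = 0.2507.

s ≈ 0.251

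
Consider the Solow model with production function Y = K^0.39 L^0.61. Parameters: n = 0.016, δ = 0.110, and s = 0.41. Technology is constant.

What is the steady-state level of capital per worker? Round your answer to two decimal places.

k* ≈ 6.92

At the steady state, Δk = 0, so s·k^α = (n + δ)·k.
Rearranging, k^(1−α) = s / (n + δ).
k^0.61 = 0.41 / (0.016 + 0.110) = 0.41 / 0.126 = 3.2540
k* = 3.2540^(1/0.61) ≈ 6.9188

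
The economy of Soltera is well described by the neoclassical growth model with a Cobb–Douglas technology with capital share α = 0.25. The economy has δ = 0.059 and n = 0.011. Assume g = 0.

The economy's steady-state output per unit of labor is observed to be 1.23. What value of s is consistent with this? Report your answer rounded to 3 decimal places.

s ≈ 0.130

Steady state requires s·f(k) = (n + δ)·k, i.e. s·k^α = (n + δ)·k.
Since y* = [s/(n + δ)]^(α/(1−α)), we have s/(n + δ) = (y*)^((1−α)/α) = 1.23^3 = 1.8609.
Therefore s = 1.8609 × (n + δ) = 1.8609 × 0.070 = 0.1303.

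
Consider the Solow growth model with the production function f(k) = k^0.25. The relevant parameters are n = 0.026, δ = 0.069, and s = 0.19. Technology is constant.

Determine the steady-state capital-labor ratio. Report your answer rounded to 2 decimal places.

Steady state requires s·f(k) = (n + δ)·k, i.e. s·k^α = (n + δ)·k.
Dividing both sides by k: k^(1−α) = s / (n + δ).
k^0.75 = 0.19 / (0.026 + 0.069) = 0.19 / 0.095 = 2.0000
k* = 2.0000^(1/0.75) ≈ 2.5198

k* = 2.52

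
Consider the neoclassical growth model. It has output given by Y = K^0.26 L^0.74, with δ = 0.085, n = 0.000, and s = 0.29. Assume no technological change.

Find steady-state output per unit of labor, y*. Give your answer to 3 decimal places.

In steady state, investment equals break-even investment: s·k^α = (n + δ)·k.
Rearranging, k^(1−α) = s / (n + δ).
k^0.74 = 0.29 / (0.000 + 0.085) = 0.29 / 0.085 = 3.4118
k* = 3.4118^(1/0.74) ≈ 5.2511
y* = (k*)^α = 5.2511^0.26 ≈ 1.5391

y* = 1.539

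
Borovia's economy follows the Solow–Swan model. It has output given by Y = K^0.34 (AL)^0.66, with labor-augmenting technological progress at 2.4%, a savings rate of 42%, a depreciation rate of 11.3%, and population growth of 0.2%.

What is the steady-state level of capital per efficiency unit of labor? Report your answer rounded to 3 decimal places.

At the steady state, Δk = 0, so s·k^α = (n + g + δ)·k.
Rearranging, k^(1−α) = s / (n + g + δ).
k^0.66 = 0.42 / (0.002 + 0.024 + 0.113) = 0.42 / 0.139 = 3.0216
k* = 3.0216^(1/0.66) ≈ 5.3411

k* ≈ 5.341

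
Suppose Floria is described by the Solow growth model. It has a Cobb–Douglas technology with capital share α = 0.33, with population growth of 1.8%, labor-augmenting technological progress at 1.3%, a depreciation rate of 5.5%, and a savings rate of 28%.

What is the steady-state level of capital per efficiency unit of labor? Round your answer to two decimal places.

In steady state, investment equals break-even investment: s·k^α = (n + g + δ)·k.
Rearranging, k^(1−α) = s / (n + g + δ).
k^0.67 = 0.28 / (0.018 + 0.013 + 0.055) = 0.28 / 0.086 = 3.2558
k* = 3.2558^(1/0.67) ≈ 5.8232

k* ≈ 5.82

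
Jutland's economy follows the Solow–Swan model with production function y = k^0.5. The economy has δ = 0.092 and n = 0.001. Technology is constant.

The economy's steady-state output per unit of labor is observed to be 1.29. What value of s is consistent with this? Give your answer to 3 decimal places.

Steady state requires s·f(k) = (n + δ)·k, i.e. s·k^α = (n + δ)·k.
Since y* = [s/(n + δ)]^(α/(1−α)), we have s/(n + δ) = (y*)^((1−α)/α) = 1.29^1 = 1.2900.
Therefore s = 1.2900 × (n + δ) = 1.2900 × 0.093 = 0.1200.

s ≈ 0.120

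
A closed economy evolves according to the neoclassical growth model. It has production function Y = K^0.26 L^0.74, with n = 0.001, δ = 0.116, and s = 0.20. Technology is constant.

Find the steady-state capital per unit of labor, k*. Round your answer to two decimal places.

k* = 2.06

At the steady state, Δk = 0, so s·k^α = (n + δ)·k.
Dividing both sides by k: k^(1−α) = s / (n + δ).
k^0.74 = 0.20 / (0.001 + 0.116) = 0.20 / 0.117 = 1.7094
k* = 1.7094^(1/0.74) ≈ 2.0637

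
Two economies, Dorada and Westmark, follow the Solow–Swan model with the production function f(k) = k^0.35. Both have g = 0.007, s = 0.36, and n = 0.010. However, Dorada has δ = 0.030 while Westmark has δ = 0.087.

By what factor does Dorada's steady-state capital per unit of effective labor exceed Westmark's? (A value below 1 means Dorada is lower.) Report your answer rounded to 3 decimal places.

ratio ≈ 3.394

Steady-state k* = [s/(n + g + δ)]^(1/(1−α)), so the ratio is [ (s_D/(n + g + δ)_D) / (s_W/(n + g + δ)_W) ]^1.5385.
s_D/(n + g + δ)_D = 0.36/0.047 = 7.6596; s_W/(n + g + δ)_W = 0.36/0.104 = 3.4615.
Ratio = (7.6596/3.4615)^1.5385 = 2.2128^1.5385 ≈ 3.3939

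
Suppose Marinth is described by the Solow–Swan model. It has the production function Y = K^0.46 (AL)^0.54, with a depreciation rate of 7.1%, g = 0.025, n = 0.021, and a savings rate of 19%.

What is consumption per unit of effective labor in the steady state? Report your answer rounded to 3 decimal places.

c* ≈ 1.224

Steady state requires s·f(k) = (n + g + δ)·k, i.e. s·k^α = (n + g + δ)·k.
Rearranging, k^(1−α) = s / (n + g + δ).
k^0.54 = 0.19 / (0.021 + 0.025 + 0.071) = 0.19 / 0.117 = 1.6239
k* = 1.6239^(1/0.54) ≈ 2.4543
y* = (k*)^α = 2.4543^0.46 ≈ 1.5114
c* = (1 − s)·y* = (1 − 0.19) × 1.5114 ≈ 1.2242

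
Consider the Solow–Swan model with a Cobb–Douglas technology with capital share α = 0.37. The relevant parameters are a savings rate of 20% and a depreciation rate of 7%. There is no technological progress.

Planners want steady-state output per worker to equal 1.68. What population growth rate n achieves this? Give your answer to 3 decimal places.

n ≈ 0.013

Steady state requires s·f(k) = (n + δ)·k, i.e. s·k^α = (n + δ)·k.
Since y* = [s/(n + δ)]^(α/(1−α)), we have s/(n + δ) = (y*)^((1−α)/α) = 1.68^1.7027 = 2.4190.
Therefore n + δ = s / 2.4190 = 0.20 / 2.4190 = 0.0827, so n = 0.0827 − 0.070 = 0.0127.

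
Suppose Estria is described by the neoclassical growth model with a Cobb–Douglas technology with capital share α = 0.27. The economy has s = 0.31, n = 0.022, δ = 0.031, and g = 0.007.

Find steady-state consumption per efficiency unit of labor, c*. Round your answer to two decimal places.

c* = 1.27

At the steady state, Δk = 0, so s·k^α = (n + g + δ)·k.
Dividing both sides by k: k^(1−α) = s / (n + g + δ).
k^0.73 = 0.31 / (0.022 + 0.007 + 0.031) = 0.31 / 0.060 = 5.1667
k* = 5.1667^(1/0.73) ≈ 9.4843
y* = (k*)^α = 9.4843^0.27 ≈ 1.8357
c* = (1 − s)·y* = (1 − 0.31) × 1.8357 ≈ 1.2666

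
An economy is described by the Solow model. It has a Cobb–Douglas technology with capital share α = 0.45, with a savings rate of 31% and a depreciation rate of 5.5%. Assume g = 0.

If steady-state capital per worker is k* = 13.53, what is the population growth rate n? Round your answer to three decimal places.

In steady state, investment equals break-even investment: s·k^α = (n + δ)·k.
So s / (n + δ) = (k*)^(1−α) = 13.53^0.55 = 4.1900.
Therefore n + δ = s / 4.1900 = 0.31 / 4.1900 = 0.0740, so n = 0.0740 − 0.055 = 0.0190.

n ≈ 0.019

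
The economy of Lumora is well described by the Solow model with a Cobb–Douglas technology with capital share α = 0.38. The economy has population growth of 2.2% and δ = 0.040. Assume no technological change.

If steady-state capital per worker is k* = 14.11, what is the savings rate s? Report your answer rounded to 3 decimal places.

In steady state, investment equals break-even investment: s·k^α = (n + δ)·k.
So s / (n + δ) = (k*)^(1−α) = 14.11^0.62 = 5.1607.
Therefore s = 5.1607 × (n + δ) = 5.1607 × 0.062 = 0.3200.

s ≈ 0.320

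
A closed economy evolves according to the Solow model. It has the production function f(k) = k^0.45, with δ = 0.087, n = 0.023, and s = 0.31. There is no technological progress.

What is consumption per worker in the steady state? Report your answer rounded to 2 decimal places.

At the steady state, Δk = 0, so s·k^α = (n + δ)·k.
Dividing both sides by k: k^(1−α) = s / (n + δ).
k^0.55 = 0.31 / (0.023 + 0.087) = 0.31 / 0.110 = 2.8182
k* = 2.8182^(1/0.55) ≈ 6.5786
y* = (k*)^α = 6.5786^0.45 ≈ 2.3343
c* = (1 − s)·y* = (1 − 0.31) × 2.3343 ≈ 1.6107

c* = 1.61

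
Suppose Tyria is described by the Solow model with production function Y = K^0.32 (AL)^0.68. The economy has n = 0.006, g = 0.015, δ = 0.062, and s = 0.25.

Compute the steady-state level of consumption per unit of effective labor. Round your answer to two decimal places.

At the steady state, Δk = 0, so s·k^α = (n + g + δ)·k.
Dividing both sides by k: k^(1−α) = s / (n + g + δ).
k^0.68 = 0.25 / (0.006 + 0.015 + 0.062) = 0.25 / 0.083 = 3.0120
k* = 3.0120^(1/0.68) ≈ 5.0606
y* = (k*)^α = 5.0606^0.32 ≈ 1.6801
c* = (1 − s)·y* = (1 − 0.25) × 1.6801 ≈ 1.2601

c* = 1.26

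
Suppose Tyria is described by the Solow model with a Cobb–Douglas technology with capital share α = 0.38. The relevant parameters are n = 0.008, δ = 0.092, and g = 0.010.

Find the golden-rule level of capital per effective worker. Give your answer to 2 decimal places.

k_gold ≈ 7.39

The golden rule sets f'(k) = n + g + δ, i.e. α·k^(α−1) = n + g + δ.
So k^(1−α) = α / (n + g + δ) = 0.38 / 0.110 = 3.4545.
k_gold = 3.4545^(1/0.62) ≈ 7.3852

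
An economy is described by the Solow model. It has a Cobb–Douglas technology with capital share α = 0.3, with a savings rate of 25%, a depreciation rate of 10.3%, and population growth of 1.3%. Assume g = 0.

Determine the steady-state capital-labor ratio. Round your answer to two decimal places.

k* ≈ 3.00

In steady state, investment equals break-even investment: s·k^α = (n + δ)·k.
Dividing both sides by k: k^(1−α) = s / (n + δ).
k^0.7 = 0.25 / (0.013 + 0.103) = 0.25 / 0.116 = 2.1552
k* = 2.1552^(1/0.7) ≈ 2.9951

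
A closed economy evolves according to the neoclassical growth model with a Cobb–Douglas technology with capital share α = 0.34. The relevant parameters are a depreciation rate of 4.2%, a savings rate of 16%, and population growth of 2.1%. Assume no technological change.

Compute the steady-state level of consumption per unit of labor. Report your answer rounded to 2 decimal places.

c* = 1.36

In steady state, investment equals break-even investment: s·k^α = (n + δ)·k.
Rearranging, k^(1−α) = s / (n + δ).
k^0.66 = 0.16 / (0.021 + 0.042) = 0.16 / 0.063 = 2.5397
k* = 2.5397^(1/0.66) ≈ 4.1049
y* = (k*)^α = 4.1049^0.34 ≈ 1.6163
c* = (1 − s)·y* = (1 − 0.16) × 1.6163 ≈ 1.3577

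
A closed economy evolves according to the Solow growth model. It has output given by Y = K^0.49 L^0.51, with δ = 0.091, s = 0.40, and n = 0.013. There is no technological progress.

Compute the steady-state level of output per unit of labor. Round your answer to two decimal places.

At the steady state, Δk = 0, so s·k^α = (n + δ)·k.
Dividing both sides by k: k^(1−α) = s / (n + δ).
k^0.51 = 0.40 / (0.013 + 0.091) = 0.40 / 0.104 = 3.8462
k* = 3.8462^(1/0.51) ≈ 14.0321
y* = (k*)^α = 14.0321^0.49 ≈ 3.6483

y* ≈ 3.65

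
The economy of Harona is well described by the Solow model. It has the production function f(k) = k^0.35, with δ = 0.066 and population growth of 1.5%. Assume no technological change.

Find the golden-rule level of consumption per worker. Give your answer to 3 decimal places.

c_gold ≈ 1.429

At the golden rule, f'(k) = n + δ, so α·k^(α−1) = n + δ and k_gold = (α/(n + δ))^(1/(1−α)).
k_gold = (0.35/0.081)^(1/0.65) = 4.3210^1.5385 ≈ 9.5027
c_gold = f(k_gold) − (n + δ)·k_gold = 2.1991 − 0.081×9.5027 ≈ 1.4294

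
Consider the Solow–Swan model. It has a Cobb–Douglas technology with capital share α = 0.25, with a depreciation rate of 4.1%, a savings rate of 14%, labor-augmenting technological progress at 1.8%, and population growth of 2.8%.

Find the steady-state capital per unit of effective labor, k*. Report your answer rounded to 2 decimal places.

k* = 1.89

Steady state requires s·f(k) = (n + g + δ)·k, i.e. s·k^α = (n + g + δ)·k.
Dividing both sides by k: k^(1−α) = s / (n + g + δ).
k^0.75 = 0.14 / (0.028 + 0.018 + 0.041) = 0.14 / 0.087 = 1.6092
k* = 1.6092^(1/0.75) ≈ 1.8857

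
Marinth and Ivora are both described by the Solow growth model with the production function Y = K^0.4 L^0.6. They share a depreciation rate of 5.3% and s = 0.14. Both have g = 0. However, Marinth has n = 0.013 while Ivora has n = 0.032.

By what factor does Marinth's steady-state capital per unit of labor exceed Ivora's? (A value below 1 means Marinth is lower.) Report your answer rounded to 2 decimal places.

ratio ≈ 1.52

Steady-state k* = [s/(n + δ)]^(1/(1−α)), so the ratio is [ (s_M/(n + δ)_M) / (s_I/(n + δ)_I) ]^1.6667.
s_M/(n + δ)_M = 0.14/0.066 = 2.1212; s_I/(n + δ)_I = 0.14/0.085 = 1.6471.
Ratio = (2.1212/1.6471)^1.6667 = 1.2878^1.6667 ≈ 1.5243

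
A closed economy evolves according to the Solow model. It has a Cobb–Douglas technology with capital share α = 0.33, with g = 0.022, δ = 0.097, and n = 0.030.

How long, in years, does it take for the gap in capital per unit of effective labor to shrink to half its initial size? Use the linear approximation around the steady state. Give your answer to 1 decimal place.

t_½ ≈ 6.9 years

Near the steady state the convergence rate is λ = (1 − α)(n + g + δ).
λ = (1 − 0.33) × 0.149 = 0.67 × 0.149 = 0.09983
Half-life = ln 2 / λ = 0.6931 / 0.09983 ≈ 6.94 years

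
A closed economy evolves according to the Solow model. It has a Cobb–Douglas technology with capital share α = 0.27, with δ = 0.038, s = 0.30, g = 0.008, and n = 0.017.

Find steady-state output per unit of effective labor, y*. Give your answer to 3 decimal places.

Steady state requires s·f(k) = (n + g + δ)·k, i.e. s·k^α = (n + g + δ)·k.
Rearranging, k^(1−α) = s / (n + g + δ).
k^0.73 = 0.30 / (0.017 + 0.008 + 0.038) = 0.30 / 0.063 = 4.7619
k* = 4.7619^(1/0.73) ≈ 8.4814
y* = (k*)^α = 8.4814^0.27 ≈ 1.7811

y* = 1.781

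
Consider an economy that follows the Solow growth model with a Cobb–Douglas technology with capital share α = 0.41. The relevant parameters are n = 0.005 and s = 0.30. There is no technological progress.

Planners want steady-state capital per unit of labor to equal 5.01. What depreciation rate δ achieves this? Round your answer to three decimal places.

δ ≈ 0.111

In steady state, investment equals break-even investment: s·k^α = (n + δ)·k.
So s / (n + δ) = (k*)^(1−α) = 5.01^0.59 = 2.5876.
Therefore n + δ = s / 2.5876 = 0.30 / 2.5876 = 0.1159, so δ = 0.1159 − 0.005 = 0.1109.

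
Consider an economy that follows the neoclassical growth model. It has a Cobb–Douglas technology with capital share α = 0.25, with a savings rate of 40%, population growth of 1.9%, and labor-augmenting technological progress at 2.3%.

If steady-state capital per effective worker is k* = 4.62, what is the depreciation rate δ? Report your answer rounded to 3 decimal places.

δ ≈ 0.085

In steady state, investment equals break-even investment: s·k^α = (n + g + δ)·k.
So s / (n + g + δ) = (k*)^(1−α) = 4.62^0.75 = 3.1512.
Therefore n + g + δ = s / 3.1512 = 0.40 / 3.1512 = 0.1269, so δ = 0.1269 − 0.042 = 0.0849.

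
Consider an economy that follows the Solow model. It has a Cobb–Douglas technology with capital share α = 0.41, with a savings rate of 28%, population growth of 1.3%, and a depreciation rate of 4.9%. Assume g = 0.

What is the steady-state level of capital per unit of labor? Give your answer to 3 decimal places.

In steady state, investment equals break-even investment: s·k^α = (n + δ)·k.
Rearranging, k^(1−α) = s / (n + δ).
k^0.59 = 0.28 / (0.013 + 0.049) = 0.28 / 0.062 = 4.5161
k* = 4.5161^(1/0.59) ≈ 12.8756

k* = 12.876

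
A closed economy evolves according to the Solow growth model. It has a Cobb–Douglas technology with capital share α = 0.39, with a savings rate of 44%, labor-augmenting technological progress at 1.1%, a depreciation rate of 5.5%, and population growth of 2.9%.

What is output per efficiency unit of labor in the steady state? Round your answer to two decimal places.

y* = 2.66

In steady state, investment equals break-even investment: s·k^α = (n + g + δ)·k.
Rearranging, k^(1−α) = s / (n + g + δ).
k^0.61 = 0.44 / (0.029 + 0.011 + 0.055) = 0.44 / 0.095 = 4.6316
k* = 4.6316^(1/0.61) ≈ 12.3413
y* = (k*)^α = 12.3413^0.39 ≈ 2.6646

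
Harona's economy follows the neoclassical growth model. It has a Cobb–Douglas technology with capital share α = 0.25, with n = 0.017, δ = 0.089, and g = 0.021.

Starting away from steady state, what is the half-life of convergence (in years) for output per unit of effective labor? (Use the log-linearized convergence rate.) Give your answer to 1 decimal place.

half-life ≈ 7.3 years

Near the steady state the convergence rate is λ = (1 − α)(n + g + δ).
λ = (1 − 0.25) × 0.127 = 0.75 × 0.127 = 0.09525
Half-life = ln 2 / λ = 0.6931 / 0.09525 ≈ 7.28 years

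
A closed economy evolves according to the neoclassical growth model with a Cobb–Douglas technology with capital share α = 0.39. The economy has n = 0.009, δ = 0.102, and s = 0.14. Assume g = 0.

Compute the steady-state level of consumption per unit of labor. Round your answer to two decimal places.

At the steady state, Δk = 0, so s·k^α = (n + δ)·k.
Dividing both sides by k: k^(1−α) = s / (n + δ).
k^0.61 = 0.14 / (0.009 + 0.102) = 0.14 / 0.111 = 1.2613
k* = 1.2613^(1/0.61) ≈ 1.4631
y* = (k*)^α = 1.4631^0.39 ≈ 1.1600
c* = (1 − s)·y* = (1 − 0.14) × 1.1600 ≈ 0.9976

c* ≈ 1.00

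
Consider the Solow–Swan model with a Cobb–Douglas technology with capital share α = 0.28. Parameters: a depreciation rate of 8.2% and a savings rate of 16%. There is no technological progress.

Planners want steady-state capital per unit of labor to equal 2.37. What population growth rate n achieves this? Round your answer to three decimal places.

n ≈ 0.004

At the steady state, Δk = 0, so s·k^α = (n + δ)·k.
So s / (n + δ) = (k*)^(1−α) = 2.37^0.72 = 1.8613.
Therefore n + δ = s / 1.8613 = 0.16 / 1.8613 = 0.0860, so n = 0.0860 − 0.082 = 0.0040.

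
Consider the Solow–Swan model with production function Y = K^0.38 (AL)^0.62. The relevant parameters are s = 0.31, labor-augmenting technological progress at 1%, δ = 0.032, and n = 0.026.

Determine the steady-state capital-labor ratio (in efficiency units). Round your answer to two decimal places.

k* = 11.55

At the steady state, Δk = 0, so s·k^α = (n + g + δ)·k.
Dividing both sides by k: k^(1−α) = s / (n + g + δ).
k^0.62 = 0.31 / (0.026 + 0.010 + 0.032) = 0.31 / 0.068 = 4.5588
k* = 4.5588^(1/0.62) ≈ 11.5521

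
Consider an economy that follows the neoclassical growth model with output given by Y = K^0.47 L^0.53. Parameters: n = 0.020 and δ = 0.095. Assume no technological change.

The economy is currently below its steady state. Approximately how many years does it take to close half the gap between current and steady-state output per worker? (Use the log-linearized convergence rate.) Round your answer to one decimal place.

Near the steady state the convergence rate is λ = (1 − α)(n + δ).
λ = (1 − 0.47) × 0.115 = 0.53 × 0.115 = 0.06095
Half-life = ln 2 / λ = 0.6931 / 0.06095 ≈ 11.37 years

about 11.4 years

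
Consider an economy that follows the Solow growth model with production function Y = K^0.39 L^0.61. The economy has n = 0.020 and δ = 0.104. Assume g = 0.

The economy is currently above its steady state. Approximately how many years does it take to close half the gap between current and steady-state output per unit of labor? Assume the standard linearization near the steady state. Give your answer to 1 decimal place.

half-life ≈ 9.2 years

Near the steady state the convergence rate is λ = (1 − α)(n + δ).
λ = (1 − 0.39) × 0.124 = 0.61 × 0.124 = 0.07564
Half-life = ln 2 / λ = 0.6931 / 0.07564 ≈ 9.16 years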